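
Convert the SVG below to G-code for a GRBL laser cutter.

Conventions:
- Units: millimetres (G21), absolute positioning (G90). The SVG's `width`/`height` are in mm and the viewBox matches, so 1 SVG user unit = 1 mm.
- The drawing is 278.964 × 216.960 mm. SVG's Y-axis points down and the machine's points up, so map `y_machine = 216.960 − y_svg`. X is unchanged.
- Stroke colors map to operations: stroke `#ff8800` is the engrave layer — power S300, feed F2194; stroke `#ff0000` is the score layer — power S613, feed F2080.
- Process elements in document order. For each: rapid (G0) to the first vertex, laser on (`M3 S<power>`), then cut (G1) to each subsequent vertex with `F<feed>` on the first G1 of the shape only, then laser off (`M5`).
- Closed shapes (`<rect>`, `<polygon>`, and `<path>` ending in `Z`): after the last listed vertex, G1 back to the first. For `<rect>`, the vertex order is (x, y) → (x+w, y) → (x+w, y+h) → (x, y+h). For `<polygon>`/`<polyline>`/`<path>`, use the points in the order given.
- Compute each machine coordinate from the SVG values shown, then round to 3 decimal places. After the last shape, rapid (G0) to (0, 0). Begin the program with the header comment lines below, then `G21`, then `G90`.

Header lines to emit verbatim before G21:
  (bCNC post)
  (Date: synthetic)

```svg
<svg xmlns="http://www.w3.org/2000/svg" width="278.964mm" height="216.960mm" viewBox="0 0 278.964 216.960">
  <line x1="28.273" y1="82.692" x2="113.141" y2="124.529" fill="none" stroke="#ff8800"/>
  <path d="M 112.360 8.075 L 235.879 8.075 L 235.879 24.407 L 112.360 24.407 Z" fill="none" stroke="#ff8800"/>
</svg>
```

(bCNC post)
(Date: synthetic)
G21
G90
G0 X28.273 Y134.268
M3 S300
G1 X113.141 Y92.431 F2194
M5
G0 X112.360 Y208.885
M3 S300
G1 X235.879 Y208.885 F2194
G1 X235.879 Y192.553
G1 X112.360 Y192.553
G1 X112.360 Y208.885
M5
G0 X0.000 Y0.000

viewBox `0 0 278.964 216.960` with mm width/height → 1 unit = 1 mm. Flip: y_m = 216.960 − y_svg.

**Shape 1** — `<line>` line segment, stroke `#ff8800` → engrave (S300, F2194). Machine vertices: (28.273,134.268) → (113.141,92.431). Open path.

**Shape 2** — `<path>` rectangle, stroke `#ff8800` → engrave (S300, F2194). Machine vertices: (112.360,208.885) → (235.879,208.885) → (235.879,192.553) → (112.360,192.553) → (112.360,208.885). Closed: final G1 returns to the first vertex.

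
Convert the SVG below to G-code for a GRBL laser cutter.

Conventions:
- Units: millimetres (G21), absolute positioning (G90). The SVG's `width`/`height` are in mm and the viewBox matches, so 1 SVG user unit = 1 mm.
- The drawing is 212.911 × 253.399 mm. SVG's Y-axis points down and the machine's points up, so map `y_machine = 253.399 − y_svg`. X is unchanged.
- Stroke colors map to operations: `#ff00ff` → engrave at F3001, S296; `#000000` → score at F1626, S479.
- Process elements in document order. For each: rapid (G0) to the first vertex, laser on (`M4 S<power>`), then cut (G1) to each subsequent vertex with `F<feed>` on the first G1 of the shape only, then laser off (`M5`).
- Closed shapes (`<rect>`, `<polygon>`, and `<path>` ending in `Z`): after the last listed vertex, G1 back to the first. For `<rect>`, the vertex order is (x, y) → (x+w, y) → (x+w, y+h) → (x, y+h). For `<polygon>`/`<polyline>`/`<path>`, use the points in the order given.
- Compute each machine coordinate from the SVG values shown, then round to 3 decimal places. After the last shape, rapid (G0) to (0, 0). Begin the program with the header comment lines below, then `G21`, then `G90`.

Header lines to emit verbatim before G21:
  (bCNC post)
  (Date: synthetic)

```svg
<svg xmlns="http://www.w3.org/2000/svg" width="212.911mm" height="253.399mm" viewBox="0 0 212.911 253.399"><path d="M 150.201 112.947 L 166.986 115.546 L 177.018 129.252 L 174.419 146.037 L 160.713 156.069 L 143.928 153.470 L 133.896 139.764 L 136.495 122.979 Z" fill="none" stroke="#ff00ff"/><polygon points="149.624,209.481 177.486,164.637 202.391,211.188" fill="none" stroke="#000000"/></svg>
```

(bCNC post)
(Date: synthetic)
G21
G90
G0 X150.201 Y140.452
M4 S296
G1 X166.986 Y137.853 F3001
G1 X177.018 Y124.147
G1 X174.419 Y107.362
G1 X160.713 Y97.330
G1 X143.928 Y99.929
G1 X133.896 Y113.635
G1 X136.495 Y130.420
G1 X150.201 Y140.452
M5
G0 X149.624 Y43.918
M4 S479
G1 X177.486 Y88.762 F1626
G1 X202.391 Y42.211
G1 X149.624 Y43.918
M5
G0 X0.000 Y0.000

viewBox `0 0 212.911 253.399` with mm width/height → 1 unit = 1 mm. Flip: y_m = 253.399 − y_svg.

**Shape 1** — `<path>` regular polygon, stroke `#ff00ff` → engrave (S296, F3001). Machine vertices: (150.201,140.452) → (166.986,137.853) → (177.018,124.147) → (174.419,107.362) → (160.713,97.330) → (143.928,99.929) → (133.896,113.635) → (136.495,130.420) → (150.201,140.452). Closed: final G1 returns to the first vertex.

**Shape 2** — `<polygon>` regular polygon, stroke `#000000` → score (S479, F1626). Machine vertices: (149.624,43.918) → (177.486,88.762) → (202.391,42.211) → (149.624,43.918). Closed: final G1 returns to the first vertex.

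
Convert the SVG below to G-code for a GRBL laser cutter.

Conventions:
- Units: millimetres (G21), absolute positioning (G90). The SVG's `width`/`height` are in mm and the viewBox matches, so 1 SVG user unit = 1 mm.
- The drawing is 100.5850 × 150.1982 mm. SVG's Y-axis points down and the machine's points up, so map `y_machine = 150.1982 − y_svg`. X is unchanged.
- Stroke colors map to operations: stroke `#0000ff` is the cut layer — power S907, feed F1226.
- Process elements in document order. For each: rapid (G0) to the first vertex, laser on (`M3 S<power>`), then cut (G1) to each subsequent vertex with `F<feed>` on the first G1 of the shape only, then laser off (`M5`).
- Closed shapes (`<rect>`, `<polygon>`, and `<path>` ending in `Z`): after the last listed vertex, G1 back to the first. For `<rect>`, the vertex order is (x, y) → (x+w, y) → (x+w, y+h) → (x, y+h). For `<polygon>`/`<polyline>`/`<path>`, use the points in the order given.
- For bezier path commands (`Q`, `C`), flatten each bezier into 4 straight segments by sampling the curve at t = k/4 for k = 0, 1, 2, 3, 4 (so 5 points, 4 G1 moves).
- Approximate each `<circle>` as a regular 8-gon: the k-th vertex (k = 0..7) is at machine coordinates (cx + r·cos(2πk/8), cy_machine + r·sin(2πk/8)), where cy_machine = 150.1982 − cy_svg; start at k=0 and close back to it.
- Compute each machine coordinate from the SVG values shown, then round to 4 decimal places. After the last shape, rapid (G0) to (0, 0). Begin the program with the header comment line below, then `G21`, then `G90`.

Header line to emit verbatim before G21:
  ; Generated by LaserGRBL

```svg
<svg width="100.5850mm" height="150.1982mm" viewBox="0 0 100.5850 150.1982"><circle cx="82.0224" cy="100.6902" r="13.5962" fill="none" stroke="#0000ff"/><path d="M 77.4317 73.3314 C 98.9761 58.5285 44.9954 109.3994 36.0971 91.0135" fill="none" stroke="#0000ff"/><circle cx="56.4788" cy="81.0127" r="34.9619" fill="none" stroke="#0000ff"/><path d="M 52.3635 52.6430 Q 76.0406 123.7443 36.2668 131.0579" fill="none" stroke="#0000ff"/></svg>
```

1 u = 1 mm; y_m = 150.1982 − y.

[1] `<circle>` circle, #0000ff→cut S907 F1226: (95.6186,49.5080) → (91.6364,59.1220) → (82.0224,63.1042) → (72.4084,59.1220) → (68.4262,49.5080) → (72.4084,39.8940) → (82.0224,35.9118) → (91.6364,39.8940) → (95.6186,49.5080) (closed)

[2] `<path>` cubic bezier, #0000ff→cut S907 F1226: (77.4317,76.8668) → (81.3135,77.7634) → (68.1804,66.6821) → (49.3393,56.2726) → (36.0971,59.1847)

[3] `<circle>` circle, #0000ff→cut S907 F1226: (91.4407,69.1855) → (81.2006,93.9073) → (56.4788,104.1474) → (31.7570,93.9073) → (21.5169,69.1855) → (31.7570,44.4637) → (56.4788,34.2236) → (81.2006,44.4637) → (91.4407,69.1855) (closed)

[4] `<path>` quadratic bezier, #0000ff→cut S907 F1226: (52.3635,97.5552) → (60.2364,65.9913) → (60.1779,42.4008) → (52.1880,26.7838) → (36.2668,19.1403)

; Generated by LaserGRBL
G21
G90
G0 X95.6186 Y49.5080
M3 S907
G1 X91.6364 Y59.1220 F1226
G1 X82.0224 Y63.1042
G1 X72.4084 Y59.1220
G1 X68.4262 Y49.5080
G1 X72.4084 Y39.8940
G1 X82.0224 Y35.9118
G1 X91.6364 Y39.8940
G1 X95.6186 Y49.5080
M5
G0 X77.4317 Y76.8668
M3 S907
G1 X81.3135 Y77.7634 F1226
G1 X68.1804 Y66.6821
G1 X49.3393 Y56.2726
G1 X36.0971 Y59.1847
M5
G0 X91.4407 Y69.1855
M3 S907
G1 X81.2006 Y93.9073 F1226
G1 X56.4788 Y104.1474
G1 X31.7570 Y93.9073
G1 X21.5169 Y69.1855
G1 X31.7570 Y44.4637
G1 X56.4788 Y34.2236
G1 X81.2006 Y44.4637
G1 X91.4407 Y69.1855
M5
G0 X52.3635 Y97.5552
M3 S907
G1 X60.2364 Y65.9913 F1226
G1 X60.1779 Y42.4008
G1 X52.1880 Y26.7838
G1 X36.2668 Y19.1403
M5
G0 X0.0000 Y0.0000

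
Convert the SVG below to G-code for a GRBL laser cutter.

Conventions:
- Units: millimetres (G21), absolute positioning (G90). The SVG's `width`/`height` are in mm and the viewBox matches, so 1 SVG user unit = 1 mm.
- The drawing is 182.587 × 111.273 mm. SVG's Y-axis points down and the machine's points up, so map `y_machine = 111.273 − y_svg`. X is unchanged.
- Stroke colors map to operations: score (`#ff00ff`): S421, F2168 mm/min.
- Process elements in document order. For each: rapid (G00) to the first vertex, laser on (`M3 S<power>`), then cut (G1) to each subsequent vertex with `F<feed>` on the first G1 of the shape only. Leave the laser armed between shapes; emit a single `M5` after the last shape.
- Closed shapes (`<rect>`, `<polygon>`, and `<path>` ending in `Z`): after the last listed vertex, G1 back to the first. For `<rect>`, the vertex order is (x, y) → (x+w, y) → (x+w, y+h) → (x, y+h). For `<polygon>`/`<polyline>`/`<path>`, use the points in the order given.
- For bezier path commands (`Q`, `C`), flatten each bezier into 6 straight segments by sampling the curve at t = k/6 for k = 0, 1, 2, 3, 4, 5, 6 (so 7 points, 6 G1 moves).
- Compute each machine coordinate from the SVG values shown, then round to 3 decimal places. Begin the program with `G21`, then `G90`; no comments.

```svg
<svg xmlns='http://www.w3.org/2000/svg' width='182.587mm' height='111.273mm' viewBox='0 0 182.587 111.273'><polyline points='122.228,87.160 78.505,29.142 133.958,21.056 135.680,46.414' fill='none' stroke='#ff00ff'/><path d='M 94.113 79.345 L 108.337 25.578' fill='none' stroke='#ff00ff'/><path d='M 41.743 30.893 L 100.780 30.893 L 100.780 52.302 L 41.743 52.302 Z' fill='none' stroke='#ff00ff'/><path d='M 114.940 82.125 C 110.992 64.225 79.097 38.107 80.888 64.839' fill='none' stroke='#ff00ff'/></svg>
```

G21
G90
G00 X122.228 Y24.113
M3 S421
G1 X78.505 Y82.131 F2168
G1 X133.958 Y90.217
G1 X135.680 Y64.859
G00 X94.113 Y31.928
M3 S421
G1 X108.337 Y85.695 F2168
G00 X41.743 Y80.380
M3 S421
G1 X100.780 Y80.380 F2168
G1 X100.780 Y58.971
G1 X41.743 Y58.971
G1 X41.743 Y80.380
G00 X114.940 Y29.148
M3 S421
G1 X110.922 Y38.500 F2168
G1 X103.959 Y47.526
G1 X95.762 Y54.528
G1 X88.043 Y57.811
G1 X82.514 Y55.679
G1 X80.888 Y46.434
M5

Since the viewBox matches the mm dimensions, user units are millimetres directly. The only transform is the Y-flip y_m = 111.273 − y_svg.

Shape 1 is a open polyline drawn with `<polyline>`. Its stroke #ff00ff means score at S421, F2168. After flipping Y the toolpath is (122.228,24.113) → (78.505,82.131) → (133.958,90.217) → (135.680,64.859).

Shape 2 is a line segment drawn with `<path>`. Its stroke #ff00ff means score at S421, F2168. After flipping Y the toolpath is (94.113,31.928) → (108.337,85.695).

Shape 3 is a rectangle drawn with `<path>`. Its stroke #ff00ff means score at S421, F2168. After flipping Y the toolpath is (41.743,80.380) → (100.780,80.380) → (100.780,58.971) → (41.743,58.971) → (41.743,80.380), returning to the start.

Shape 4 is a cubic bezier drawn with `<path>`. Its stroke #ff00ff means score at S421, F2168. After flipping Y the toolpath is (114.940,29.148) → (110.922,38.500) → (103.959,47.526) → (95.762,54.528) → (88.043,57.811) → (82.514,55.679) → (80.888,46.434).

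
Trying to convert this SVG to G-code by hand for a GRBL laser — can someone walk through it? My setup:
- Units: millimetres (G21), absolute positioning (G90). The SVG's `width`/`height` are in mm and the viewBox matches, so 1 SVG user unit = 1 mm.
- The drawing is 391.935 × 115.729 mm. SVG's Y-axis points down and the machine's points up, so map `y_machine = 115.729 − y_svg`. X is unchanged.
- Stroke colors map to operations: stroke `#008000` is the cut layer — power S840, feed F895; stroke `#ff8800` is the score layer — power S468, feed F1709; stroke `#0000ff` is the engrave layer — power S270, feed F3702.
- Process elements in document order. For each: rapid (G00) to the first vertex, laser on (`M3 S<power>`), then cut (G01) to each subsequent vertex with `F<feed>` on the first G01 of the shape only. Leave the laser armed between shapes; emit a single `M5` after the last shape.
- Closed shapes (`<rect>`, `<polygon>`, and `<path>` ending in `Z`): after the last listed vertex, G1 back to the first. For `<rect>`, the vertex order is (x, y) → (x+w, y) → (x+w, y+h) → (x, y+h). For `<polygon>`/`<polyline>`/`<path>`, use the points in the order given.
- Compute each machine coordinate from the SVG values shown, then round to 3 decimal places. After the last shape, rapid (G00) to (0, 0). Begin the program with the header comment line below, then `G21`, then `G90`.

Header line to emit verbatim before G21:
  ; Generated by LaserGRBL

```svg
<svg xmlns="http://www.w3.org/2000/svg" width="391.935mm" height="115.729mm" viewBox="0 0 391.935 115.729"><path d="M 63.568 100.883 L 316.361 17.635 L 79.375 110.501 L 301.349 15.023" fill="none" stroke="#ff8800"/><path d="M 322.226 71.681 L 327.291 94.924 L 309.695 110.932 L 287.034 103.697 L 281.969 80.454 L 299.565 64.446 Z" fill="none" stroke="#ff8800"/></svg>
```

1 u = 1 mm; y_m = 115.729 − y.

[1] `<path>` open polyline, #ff8800→score S468 F1709: (63.568,14.846) → (316.361,98.094) → (79.375,5.228) → (301.349,100.706)

[2] `<path>` regular polygon, #ff8800→score S468 F1709: (322.226,44.048) → (327.291,20.805) → (309.695,4.797) → (287.034,12.032) → (281.969,35.275) → (299.565,51.283) → (322.226,44.048) (closed)

; Generated by LaserGRBL
G21
G90
G00 X63.568 Y14.846
M3 S468
G01 X316.361 Y98.094 F1709
G01 X79.375 Y5.228
G01 X301.349 Y100.706
G00 X322.226 Y44.048
M3 S468
G01 X327.291 Y20.805 F1709
G01 X309.695 Y4.797
G01 X287.034 Y12.032
G01 X281.969 Y35.275
G01 X299.565 Y51.283
G01 X322.226 Y44.048
M5
G00 X0.000 Y0.000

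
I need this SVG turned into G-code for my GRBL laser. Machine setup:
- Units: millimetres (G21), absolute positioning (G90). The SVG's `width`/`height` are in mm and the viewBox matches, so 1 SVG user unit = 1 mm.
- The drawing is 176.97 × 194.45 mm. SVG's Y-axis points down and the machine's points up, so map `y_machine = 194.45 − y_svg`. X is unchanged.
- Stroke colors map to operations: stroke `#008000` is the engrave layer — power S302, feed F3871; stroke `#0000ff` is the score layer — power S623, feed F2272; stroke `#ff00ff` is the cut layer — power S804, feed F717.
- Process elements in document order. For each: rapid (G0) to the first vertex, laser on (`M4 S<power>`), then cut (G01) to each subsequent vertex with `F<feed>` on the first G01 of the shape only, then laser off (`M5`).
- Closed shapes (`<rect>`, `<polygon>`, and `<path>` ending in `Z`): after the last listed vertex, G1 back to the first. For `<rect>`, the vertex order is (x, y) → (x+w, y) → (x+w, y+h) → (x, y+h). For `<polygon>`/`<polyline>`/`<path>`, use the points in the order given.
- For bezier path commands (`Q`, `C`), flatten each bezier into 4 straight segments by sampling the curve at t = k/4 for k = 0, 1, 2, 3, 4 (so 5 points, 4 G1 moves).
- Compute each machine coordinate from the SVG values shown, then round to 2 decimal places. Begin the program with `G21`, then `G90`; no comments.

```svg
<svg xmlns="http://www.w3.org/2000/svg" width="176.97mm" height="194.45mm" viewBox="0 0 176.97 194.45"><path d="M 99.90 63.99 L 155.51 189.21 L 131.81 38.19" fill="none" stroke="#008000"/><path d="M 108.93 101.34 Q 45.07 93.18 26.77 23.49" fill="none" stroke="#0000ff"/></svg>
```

1 u = 1 mm; y_m = 194.45 − y.

[1] `<path>` open polyline, #008000→engrave S302 F3871: (99.90,130.46) → (155.51,5.24) → (131.81,156.26)

[2] `<path>` quadratic bezier, #0000ff→score S623 F2272: (108.93,93.11) → (79.85,101.04) → (56.46,116.65) → (38.77,139.96) → (26.77,170.96)

G21
G90
G0 X99.90 Y130.46
M4 S302
G01 X155.51 Y5.24 F3871
G01 X131.81 Y156.26
M5
G0 X108.93 Y93.11
M4 S623
G01 X79.85 Y101.04 F2272
G01 X56.46 Y116.65
G01 X38.77 Y139.96
G01 X26.77 Y170.96
M5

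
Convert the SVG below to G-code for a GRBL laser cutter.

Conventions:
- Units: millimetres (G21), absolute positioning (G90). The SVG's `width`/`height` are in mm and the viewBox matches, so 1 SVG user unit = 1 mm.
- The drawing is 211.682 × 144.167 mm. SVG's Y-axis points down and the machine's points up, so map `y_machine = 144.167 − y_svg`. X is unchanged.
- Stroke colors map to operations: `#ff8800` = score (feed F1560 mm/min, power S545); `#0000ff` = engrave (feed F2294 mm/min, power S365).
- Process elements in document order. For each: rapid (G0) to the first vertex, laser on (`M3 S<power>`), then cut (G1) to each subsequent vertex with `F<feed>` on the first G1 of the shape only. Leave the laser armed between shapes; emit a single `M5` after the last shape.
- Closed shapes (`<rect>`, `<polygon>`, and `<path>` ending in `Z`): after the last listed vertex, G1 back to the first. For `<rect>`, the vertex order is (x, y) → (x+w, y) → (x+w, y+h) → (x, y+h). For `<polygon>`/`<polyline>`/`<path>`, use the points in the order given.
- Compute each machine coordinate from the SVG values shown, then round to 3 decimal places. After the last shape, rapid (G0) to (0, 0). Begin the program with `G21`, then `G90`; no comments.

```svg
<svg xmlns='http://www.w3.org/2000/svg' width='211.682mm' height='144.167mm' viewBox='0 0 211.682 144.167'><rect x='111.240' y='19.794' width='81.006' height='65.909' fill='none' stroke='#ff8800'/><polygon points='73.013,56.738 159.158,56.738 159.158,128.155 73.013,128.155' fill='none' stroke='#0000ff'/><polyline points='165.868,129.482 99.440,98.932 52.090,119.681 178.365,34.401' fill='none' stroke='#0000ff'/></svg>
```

G21
G90
G0 X111.240 Y124.373
M3 S545
G1 X192.246 Y124.373 F1560
G1 X192.246 Y58.464
G1 X111.240 Y58.464
G1 X111.240 Y124.373
G0 X73.013 Y87.429
M3 S365
G1 X159.158 Y87.429 F2294
G1 X159.158 Y16.012
G1 X73.013 Y16.012
G1 X73.013 Y87.429
G0 X165.868 Y14.685
M3 S365
G1 X99.440 Y45.235 F2294
G1 X52.090 Y24.486
G1 X178.365 Y109.766
M5
G0 X0.000 Y0.000

viewBox `0 0 211.682 144.167` with mm width/height → 1 unit = 1 mm. Flip: y_m = 144.167 − y_svg.

**Shape 1** — `<rect>` rectangle, stroke `#ff8800` → score (S545, F1560). Machine vertices: (111.240,124.373) → (192.246,124.373) → (192.246,58.464) → (111.240,58.464) → (111.240,124.373). Closed: final G1 returns to the first vertex.

**Shape 2** — `<polygon>` rectangle, stroke `#0000ff` → engrave (S365, F2294). Machine vertices: (73.013,87.429) → (159.158,87.429) → (159.158,16.012) → (73.013,16.012) → (73.013,87.429). Closed: final G1 returns to the first vertex.

**Shape 3** — `<polyline>` open polyline, stroke `#0000ff` → engrave (S365, F2294). Machine vertices: (165.868,14.685) → (99.440,45.235) → (52.090,24.486) → (178.365,109.766). Open path.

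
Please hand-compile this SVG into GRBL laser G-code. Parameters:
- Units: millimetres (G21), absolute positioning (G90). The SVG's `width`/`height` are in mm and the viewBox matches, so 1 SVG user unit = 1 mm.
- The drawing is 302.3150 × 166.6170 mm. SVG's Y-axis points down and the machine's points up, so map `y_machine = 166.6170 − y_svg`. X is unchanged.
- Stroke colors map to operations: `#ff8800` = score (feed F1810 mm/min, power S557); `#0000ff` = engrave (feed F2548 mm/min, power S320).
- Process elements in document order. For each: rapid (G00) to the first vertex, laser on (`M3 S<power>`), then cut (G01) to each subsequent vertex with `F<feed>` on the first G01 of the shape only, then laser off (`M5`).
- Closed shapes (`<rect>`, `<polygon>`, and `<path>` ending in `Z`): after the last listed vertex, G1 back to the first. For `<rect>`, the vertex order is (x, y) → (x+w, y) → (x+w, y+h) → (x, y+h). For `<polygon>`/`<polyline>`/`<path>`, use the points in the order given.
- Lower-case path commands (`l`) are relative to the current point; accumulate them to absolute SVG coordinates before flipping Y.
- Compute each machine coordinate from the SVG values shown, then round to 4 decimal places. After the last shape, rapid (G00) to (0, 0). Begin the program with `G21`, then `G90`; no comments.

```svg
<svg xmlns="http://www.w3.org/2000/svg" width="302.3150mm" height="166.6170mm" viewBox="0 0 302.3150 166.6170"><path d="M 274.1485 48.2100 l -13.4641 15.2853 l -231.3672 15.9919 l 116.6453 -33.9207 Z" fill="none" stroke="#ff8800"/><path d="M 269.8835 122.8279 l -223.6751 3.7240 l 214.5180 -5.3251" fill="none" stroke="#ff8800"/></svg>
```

G21
G90
G00 X274.1485 Y118.4070
M3 S557
G01 X260.6844 Y103.1217 F1810
G01 X29.3172 Y87.1298
G01 X145.9625 Y121.0505
G01 X274.1485 Y118.4070
M5
G00 X269.8835 Y43.7891
M3 S557
G01 X46.2084 Y40.0651 F1810
G01 X260.7264 Y45.3902
M5
G00 X0.0000 Y0.0000

viewBox `0 0 302.3150 166.6170` with mm width/height → 1 unit = 1 mm. Flip: y_m = 166.6170 − y_svg.

**Shape 1** — `<path>` closed polygon, stroke `#ff8800` → score (S557, F1810). Machine vertices: (274.1485,118.4070) → (260.6844,103.1217) → (29.3172,87.1298) → (145.9625,121.0505) → (274.1485,118.4070). Closed: final G1 returns to the first vertex.

**Shape 2** — `<path>` open polyline, stroke `#ff8800` → score (S557, F1810). Machine vertices: (269.8835,43.7891) → (46.2084,40.0651) → (260.7264,45.3902). Open path.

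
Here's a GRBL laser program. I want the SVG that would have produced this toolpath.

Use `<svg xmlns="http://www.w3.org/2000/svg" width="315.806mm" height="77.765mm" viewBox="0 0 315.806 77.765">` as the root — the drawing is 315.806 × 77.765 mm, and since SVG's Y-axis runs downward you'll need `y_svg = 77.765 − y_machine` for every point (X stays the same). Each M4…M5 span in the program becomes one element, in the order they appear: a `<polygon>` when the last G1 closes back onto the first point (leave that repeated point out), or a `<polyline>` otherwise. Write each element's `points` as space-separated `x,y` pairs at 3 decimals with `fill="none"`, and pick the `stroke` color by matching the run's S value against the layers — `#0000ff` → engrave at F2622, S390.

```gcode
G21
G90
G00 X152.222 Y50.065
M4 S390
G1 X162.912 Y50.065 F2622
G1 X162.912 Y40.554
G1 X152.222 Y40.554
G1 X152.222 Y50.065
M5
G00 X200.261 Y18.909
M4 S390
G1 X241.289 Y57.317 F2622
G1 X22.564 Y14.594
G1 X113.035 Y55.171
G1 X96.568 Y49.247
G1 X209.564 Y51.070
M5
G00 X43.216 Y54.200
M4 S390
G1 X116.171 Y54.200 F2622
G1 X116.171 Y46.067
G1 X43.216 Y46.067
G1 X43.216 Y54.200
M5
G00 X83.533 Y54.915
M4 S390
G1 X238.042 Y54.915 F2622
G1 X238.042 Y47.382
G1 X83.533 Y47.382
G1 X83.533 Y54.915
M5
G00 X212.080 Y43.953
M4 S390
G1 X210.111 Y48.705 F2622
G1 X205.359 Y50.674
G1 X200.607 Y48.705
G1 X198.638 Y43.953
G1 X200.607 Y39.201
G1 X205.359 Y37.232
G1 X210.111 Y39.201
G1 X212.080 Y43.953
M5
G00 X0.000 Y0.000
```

<svg xmlns="http://www.w3.org/2000/svg" width="315.806mm" height="77.765mm" viewBox="0 0 315.806 77.765">
  <polygon points="152.222,27.700 162.912,27.700 162.912,37.211 152.222,37.211" fill="none" stroke="#0000ff"/>
  <polyline points="200.261,58.856 241.289,20.448 22.564,63.171 113.035,22.594 96.568,28.518 209.564,26.695" fill="none" stroke="#0000ff"/>
  <polygon points="43.216,23.565 116.171,23.565 116.171,31.698 43.216,31.698" fill="none" stroke="#0000ff"/>
  <polygon points="83.533,22.850 238.042,22.850 238.042,30.383 83.533,30.383" fill="none" stroke="#0000ff"/>
  <polygon points="212.080,33.812 210.111,29.060 205.359,27.091 200.607,29.060 198.638,33.812 200.607,38.564 205.359,40.533 210.111,38.564" fill="none" stroke="#0000ff"/>
</svg>

y_svg = 77.765 − y_m. Every run uses S390, so all elements get stroke `#0000ff` (engrave).

[1] closed run; points: 152.222,27.700 162.912,27.700 162.912,37.211 152.222,37.211

[2] open run; points: 200.261,58.856 241.289,20.448 22.564,63.171 113.035,22.594 96.568,28.518 209.564,26.695

[3] closed run; points: 43.216,23.565 116.171,23.565 116.171,31.698 43.216,31.698

[4] closed run; points: 83.533,22.850 238.042,22.850 238.042,30.383 83.533,30.383

[5] closed run; points: 212.080,33.812 210.111,29.060 205.359,27.091 200.607,29.060 198.638,33.812 200.607,38.564 205.359,40.533 210.111,38.564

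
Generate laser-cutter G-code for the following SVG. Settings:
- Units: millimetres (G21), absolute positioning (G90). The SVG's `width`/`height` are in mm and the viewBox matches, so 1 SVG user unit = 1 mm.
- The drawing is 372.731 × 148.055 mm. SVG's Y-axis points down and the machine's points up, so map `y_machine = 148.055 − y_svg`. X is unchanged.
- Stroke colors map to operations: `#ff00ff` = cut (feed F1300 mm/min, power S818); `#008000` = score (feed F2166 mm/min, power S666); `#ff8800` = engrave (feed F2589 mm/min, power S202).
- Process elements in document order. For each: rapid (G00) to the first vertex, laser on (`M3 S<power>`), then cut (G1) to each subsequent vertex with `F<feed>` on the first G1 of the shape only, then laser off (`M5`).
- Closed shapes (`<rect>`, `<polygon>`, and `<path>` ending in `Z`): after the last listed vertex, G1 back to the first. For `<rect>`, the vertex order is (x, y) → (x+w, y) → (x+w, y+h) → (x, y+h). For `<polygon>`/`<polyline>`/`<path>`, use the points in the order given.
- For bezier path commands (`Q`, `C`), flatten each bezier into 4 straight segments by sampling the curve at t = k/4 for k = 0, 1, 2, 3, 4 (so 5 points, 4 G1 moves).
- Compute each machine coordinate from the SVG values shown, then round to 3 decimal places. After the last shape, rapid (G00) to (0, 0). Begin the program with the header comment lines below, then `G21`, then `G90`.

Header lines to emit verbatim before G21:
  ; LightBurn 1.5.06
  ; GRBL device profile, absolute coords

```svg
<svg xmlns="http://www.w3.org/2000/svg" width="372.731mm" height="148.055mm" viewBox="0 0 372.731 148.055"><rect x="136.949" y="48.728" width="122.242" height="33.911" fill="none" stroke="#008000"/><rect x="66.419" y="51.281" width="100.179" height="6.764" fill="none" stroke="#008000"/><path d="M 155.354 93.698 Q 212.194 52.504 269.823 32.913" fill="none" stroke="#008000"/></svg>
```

viewBox `0 0 372.731 148.055` with mm width/height → 1 unit = 1 mm. Flip: y_m = 148.055 − y_svg.

**Shape 1** — `<rect>` rectangle, stroke `#008000` → score (S666, F2166). Machine vertices: (136.949,99.327) → (259.191,99.327) → (259.191,65.416) → (136.949,65.416) → (136.949,99.327). Closed: final G1 returns to the first vertex.

**Shape 2** — `<rect>` rectangle, stroke `#008000` → score (S666, F2166). Machine vertices: (66.419,96.774) → (166.598,96.774) → (166.598,90.010) → (66.419,90.010) → (66.419,96.774). Closed: final G1 returns to the first vertex.

**Shape 3** — `<path>` quadratic bezier, stroke `#008000` → score (S666, F2166). Control points (SVG): P0=(155.354,93.698), P1=(212.194,52.504), P2=(269.823,32.913); sampled at t=k/4. Machine vertices: (155.354,54.357) → (183.823,73.604) → (212.391,90.150) → (241.058,103.996) → (269.823,115.142). Open path.

; LightBurn 1.5.06
; GRBL device profile, absolute coords
G21
G90
G00 X136.949 Y99.327
M3 S666
G1 X259.191 Y99.327 F2166
G1 X259.191 Y65.416
G1 X136.949 Y65.416
G1 X136.949 Y99.327
M5
G00 X66.419 Y96.774
M3 S666
G1 X166.598 Y96.774 F2166
G1 X166.598 Y90.010
G1 X66.419 Y90.010
G1 X66.419 Y96.774
M5
G00 X155.354 Y54.357
M3 S666
G1 X183.823 Y73.604 F2166
G1 X212.391 Y90.150
G1 X241.058 Y103.996
G1 X269.823 Y115.142
M5
G00 X0.000 Y0.000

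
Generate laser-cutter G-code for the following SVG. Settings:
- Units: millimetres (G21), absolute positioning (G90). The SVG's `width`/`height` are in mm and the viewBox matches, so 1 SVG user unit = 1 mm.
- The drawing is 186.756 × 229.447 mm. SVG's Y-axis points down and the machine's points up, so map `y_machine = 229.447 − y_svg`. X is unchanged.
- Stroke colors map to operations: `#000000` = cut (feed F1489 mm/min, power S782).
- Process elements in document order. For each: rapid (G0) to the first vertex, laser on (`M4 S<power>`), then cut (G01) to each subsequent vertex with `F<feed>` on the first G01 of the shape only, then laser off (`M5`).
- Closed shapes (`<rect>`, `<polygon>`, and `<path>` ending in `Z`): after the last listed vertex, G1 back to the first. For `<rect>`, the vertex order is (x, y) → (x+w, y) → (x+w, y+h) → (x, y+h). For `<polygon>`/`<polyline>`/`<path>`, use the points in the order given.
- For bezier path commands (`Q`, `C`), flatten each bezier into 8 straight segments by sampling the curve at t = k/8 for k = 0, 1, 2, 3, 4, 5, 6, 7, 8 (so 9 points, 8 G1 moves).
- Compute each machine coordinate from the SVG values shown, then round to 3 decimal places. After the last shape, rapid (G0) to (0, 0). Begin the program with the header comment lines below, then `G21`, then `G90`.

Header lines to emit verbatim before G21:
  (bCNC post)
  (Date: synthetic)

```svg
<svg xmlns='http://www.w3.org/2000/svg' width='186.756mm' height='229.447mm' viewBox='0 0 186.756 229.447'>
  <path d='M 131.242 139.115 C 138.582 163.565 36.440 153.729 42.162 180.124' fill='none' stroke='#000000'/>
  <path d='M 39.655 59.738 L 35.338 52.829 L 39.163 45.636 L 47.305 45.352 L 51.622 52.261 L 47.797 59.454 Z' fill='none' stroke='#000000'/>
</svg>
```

1 u = 1 mm; y_m = 229.447 − y.

[1] `<path>` cubic bezier, #000000→cut S782 F1489: (131.242,90.332) → (129.287,82.633) → (119.615,77.321) → (104.773,73.571) → (87.309,70.557) → (69.768,67.451) → (54.699,63.428) → (44.648,57.661) → (42.162,49.323)

[2] `<path>` regular polygon, #000000→cut S782 F1489: (39.655,169.709) → (35.338,176.618) → (39.163,183.811) → (47.305,184.095) → (51.622,177.186) → (47.797,169.993) → (39.655,169.709) (closed)

(bCNC post)
(Date: synthetic)
G21
G90
G0 X131.242 Y90.332
M4 S782
G01 X129.287 Y82.633 F1489
G01 X119.615 Y77.321
G01 X104.773 Y73.571
G01 X87.309 Y70.557
G01 X69.768 Y67.451
G01 X54.699 Y63.428
G01 X44.648 Y57.661
G01 X42.162 Y49.323
M5
G0 X39.655 Y169.709
M4 S782
G01 X35.338 Y176.618 F1489
G01 X39.163 Y183.811
G01 X47.305 Y184.095
G01 X51.622 Y177.186
G01 X47.797 Y169.993
G01 X39.655 Y169.709
M5
G0 X0.000 Y0.000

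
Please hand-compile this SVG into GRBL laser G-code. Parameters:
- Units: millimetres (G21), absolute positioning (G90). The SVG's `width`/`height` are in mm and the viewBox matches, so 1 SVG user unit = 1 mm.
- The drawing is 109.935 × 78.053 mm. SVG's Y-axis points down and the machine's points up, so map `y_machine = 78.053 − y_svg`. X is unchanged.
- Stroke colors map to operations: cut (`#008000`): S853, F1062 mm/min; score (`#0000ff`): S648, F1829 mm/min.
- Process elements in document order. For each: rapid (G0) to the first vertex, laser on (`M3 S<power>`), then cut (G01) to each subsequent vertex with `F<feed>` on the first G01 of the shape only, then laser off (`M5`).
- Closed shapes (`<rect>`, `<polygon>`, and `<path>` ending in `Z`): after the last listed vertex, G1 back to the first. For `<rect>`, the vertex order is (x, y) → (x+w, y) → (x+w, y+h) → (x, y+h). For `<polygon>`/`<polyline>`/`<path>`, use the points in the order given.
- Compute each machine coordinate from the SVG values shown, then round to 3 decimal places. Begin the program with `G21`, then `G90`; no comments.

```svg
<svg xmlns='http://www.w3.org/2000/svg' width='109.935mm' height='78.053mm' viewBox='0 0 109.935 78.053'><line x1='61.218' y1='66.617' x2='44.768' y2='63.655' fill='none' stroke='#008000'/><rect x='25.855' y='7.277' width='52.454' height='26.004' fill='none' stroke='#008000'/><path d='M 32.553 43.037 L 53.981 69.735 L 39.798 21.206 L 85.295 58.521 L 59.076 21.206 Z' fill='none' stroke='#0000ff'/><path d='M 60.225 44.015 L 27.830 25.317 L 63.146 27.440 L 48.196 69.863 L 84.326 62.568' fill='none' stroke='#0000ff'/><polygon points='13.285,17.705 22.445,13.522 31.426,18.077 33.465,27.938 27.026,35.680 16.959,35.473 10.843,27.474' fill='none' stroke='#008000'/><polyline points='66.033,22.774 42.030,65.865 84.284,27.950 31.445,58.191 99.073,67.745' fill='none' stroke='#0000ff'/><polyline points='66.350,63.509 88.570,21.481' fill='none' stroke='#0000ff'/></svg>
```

G21
G90
G0 X61.218 Y11.436
M3 S853
G01 X44.768 Y14.398 F1062
M5
G0 X25.855 Y70.776
M3 S853
G01 X78.309 Y70.776 F1062
G01 X78.309 Y44.772
G01 X25.855 Y44.772
G01 X25.855 Y70.776
M5
G0 X32.553 Y35.016
M3 S648
G01 X53.981 Y8.318 F1829
G01 X39.798 Y56.847
G01 X85.295 Y19.532
G01 X59.076 Y56.847
G01 X32.553 Y35.016
M5
G0 X60.225 Y34.038
M3 S648
G01 X27.830 Y52.736 F1829
G01 X63.146 Y50.613
G01 X48.196 Y8.190
G01 X84.326 Y15.485
M5
G0 X13.285 Y60.348
M3 S853
G01 X22.445 Y64.531 F1062
G01 X31.426 Y59.976
G01 X33.465 Y50.115
G01 X27.026 Y42.373
G01 X16.959 Y42.580
G01 X10.843 Y50.579
G01 X13.285 Y60.348
M5
G0 X66.033 Y55.279
M3 S648
G01 X42.030 Y12.188 F1829
G01 X84.284 Y50.103
G01 X31.445 Y19.862
G01 X99.073 Y10.308
M5
G0 X66.350 Y14.544
M3 S648
G01 X88.570 Y56.572 F1829
M5

viewBox `0 0 109.935 78.053` with mm width/height → 1 unit = 1 mm. Flip: y_m = 78.053 − y_svg.

**Shape 1** — `<line>` line segment, stroke `#008000` → cut (S853, F1062). Machine vertices: (61.218,11.436) → (44.768,14.398). Open path.

**Shape 2** — `<rect>` rectangle, stroke `#008000` → cut (S853, F1062). Machine vertices: (25.855,70.776) → (78.309,70.776) → (78.309,44.772) → (25.855,44.772) → (25.855,70.776). Closed: final G1 returns to the first vertex.

**Shape 3** — `<path>` closed polygon, stroke `#0000ff` → score (S648, F1829). Machine vertices: (32.553,35.016) → (53.981,8.318) → (39.798,56.847) → (85.295,19.532) → (59.076,56.847) → (32.553,35.016). Closed: final G1 returns to the first vertex.

**Shape 4** — `<path>` open polyline, stroke `#0000ff` → score (S648, F1829). Machine vertices: (60.225,34.038) → (27.830,52.736) → (63.146,50.613) → (48.196,8.190) → (84.326,15.485). Open path.

**Shape 5** — `<polygon>` regular polygon, stroke `#008000` → cut (S853, F1062). Machine vertices: (13.285,60.348) → (22.445,64.531) → (31.426,59.976) → (33.465,50.115) → (27.026,42.373) → (16.959,42.580) → (10.843,50.579) → (13.285,60.348). Closed: final G1 returns to the first vertex.

**Shape 6** — `<polyline>` open polyline, stroke `#0000ff` → score (S648, F1829). Machine vertices: (66.033,55.279) → (42.030,12.188) → (84.284,50.103) → (31.445,19.862) → (99.073,10.308). Open path.

**Shape 7** — `<polyline>` line segment, stroke `#0000ff` → score (S648, F1829). Machine vertices: (66.350,14.544) → (88.570,56.572). Open path.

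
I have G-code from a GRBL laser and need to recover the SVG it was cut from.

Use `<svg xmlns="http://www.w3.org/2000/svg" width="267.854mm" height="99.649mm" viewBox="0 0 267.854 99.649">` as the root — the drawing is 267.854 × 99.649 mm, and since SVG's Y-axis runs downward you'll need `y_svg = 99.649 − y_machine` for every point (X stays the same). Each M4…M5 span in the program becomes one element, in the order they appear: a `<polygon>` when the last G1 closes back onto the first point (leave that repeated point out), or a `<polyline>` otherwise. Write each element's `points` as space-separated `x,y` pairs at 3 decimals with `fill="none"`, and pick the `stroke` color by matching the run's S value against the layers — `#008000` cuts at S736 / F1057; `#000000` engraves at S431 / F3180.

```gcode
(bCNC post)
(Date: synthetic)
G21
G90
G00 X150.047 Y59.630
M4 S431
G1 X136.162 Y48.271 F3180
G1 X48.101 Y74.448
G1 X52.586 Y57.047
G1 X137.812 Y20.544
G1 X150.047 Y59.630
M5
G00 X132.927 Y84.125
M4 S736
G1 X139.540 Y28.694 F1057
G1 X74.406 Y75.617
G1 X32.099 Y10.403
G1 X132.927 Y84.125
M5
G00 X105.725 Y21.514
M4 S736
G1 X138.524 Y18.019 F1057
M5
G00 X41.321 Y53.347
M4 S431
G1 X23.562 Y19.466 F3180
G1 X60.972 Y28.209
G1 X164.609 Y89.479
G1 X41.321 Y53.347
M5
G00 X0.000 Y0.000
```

<svg xmlns="http://www.w3.org/2000/svg" width="267.854mm" height="99.649mm" viewBox="0 0 267.854 99.649">
  <polygon points="150.047,40.019 136.162,51.378 48.101,25.201 52.586,42.602 137.812,79.105" fill="none" stroke="#000000"/>
  <polygon points="132.927,15.524 139.540,70.955 74.406,24.032 32.099,89.246" fill="none" stroke="#008000"/>
  <polyline points="105.725,78.135 138.524,81.630" fill="none" stroke="#008000"/>
  <polygon points="41.321,46.302 23.562,80.183 60.972,71.440 164.609,10.170" fill="none" stroke="#000000"/>
</svg>

Each laser-on run becomes one SVG element. Flip Y back into SVG space with y_svg = 99.649 − y_machine.

Run 1: the run's S431 means `#000000` (engrave). The run returns to its start, so emit a `<polygon>` with points (Y-flipped): 150.047,40.019 136.162,51.378 48.101,25.201 52.586,42.602 137.812,79.105.

Run 2: power S736 maps to stroke `#008000` (cut). The run returns to its start, so emit a `<polygon>` with points (Y-flipped): 132.927,15.524 139.540,70.955 74.406,24.032 32.099,89.246.

Run 3: power S736 maps to stroke `#008000` (cut). The run is open, so emit a `<polyline>` with points (Y-flipped): 105.725,78.135 138.524,81.630.

Run 4: power S431 maps to stroke `#000000` (engrave). The run returns to its start, so emit a `<polygon>` with points (Y-flipped): 41.321,46.302 23.562,80.183 60.972,71.440 164.609,10.170.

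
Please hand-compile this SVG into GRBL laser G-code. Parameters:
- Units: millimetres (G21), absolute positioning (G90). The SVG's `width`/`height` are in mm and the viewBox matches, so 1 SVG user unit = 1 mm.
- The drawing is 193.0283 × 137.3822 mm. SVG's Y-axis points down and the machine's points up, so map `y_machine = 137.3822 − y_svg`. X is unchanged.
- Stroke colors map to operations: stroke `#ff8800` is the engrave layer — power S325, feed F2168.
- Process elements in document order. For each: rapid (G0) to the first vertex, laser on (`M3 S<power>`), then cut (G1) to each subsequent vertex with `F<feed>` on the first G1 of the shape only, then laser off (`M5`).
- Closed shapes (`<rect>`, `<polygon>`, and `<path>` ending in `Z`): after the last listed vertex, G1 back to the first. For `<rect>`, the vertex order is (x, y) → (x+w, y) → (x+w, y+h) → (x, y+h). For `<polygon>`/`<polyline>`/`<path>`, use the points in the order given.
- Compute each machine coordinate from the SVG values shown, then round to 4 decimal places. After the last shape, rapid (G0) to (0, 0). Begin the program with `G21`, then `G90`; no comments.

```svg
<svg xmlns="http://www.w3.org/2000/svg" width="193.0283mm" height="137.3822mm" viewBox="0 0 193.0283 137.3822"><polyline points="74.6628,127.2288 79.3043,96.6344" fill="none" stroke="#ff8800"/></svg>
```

1 u = 1 mm; y_m = 137.3822 − y.

[1] `<polyline>` line segment, #ff8800→engrave S325 F2168: (74.6628,10.1534) → (79.3043,40.7478)

G21
G90
G0 X74.6628 Y10.1534
M3 S325
G1 X79.3043 Y40.7478 F2168
M5
G0 X0.0000 Y0.0000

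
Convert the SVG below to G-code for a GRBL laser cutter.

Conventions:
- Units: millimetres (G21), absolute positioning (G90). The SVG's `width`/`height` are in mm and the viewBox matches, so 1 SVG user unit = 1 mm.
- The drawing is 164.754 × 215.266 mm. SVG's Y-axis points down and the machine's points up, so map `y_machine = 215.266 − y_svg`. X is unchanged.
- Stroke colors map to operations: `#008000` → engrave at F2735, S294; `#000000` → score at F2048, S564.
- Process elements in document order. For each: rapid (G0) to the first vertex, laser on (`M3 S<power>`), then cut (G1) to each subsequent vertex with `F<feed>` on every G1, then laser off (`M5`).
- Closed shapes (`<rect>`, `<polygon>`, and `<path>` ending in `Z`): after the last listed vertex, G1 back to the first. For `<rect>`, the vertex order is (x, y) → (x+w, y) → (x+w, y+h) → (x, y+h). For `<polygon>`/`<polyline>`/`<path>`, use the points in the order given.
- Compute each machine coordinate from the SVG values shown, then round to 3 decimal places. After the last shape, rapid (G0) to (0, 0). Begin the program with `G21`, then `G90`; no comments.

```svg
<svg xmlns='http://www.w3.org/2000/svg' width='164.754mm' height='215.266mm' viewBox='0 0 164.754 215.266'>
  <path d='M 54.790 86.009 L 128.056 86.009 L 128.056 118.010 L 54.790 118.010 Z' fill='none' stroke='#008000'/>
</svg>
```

G21
G90
G0 X54.790 Y129.257
M3 S294
G1 X128.056 Y129.257 F2735
G1 X128.056 Y97.256 F2735
G1 X54.790 Y97.256 F2735
G1 X54.790 Y129.257 F2735
M5
G0 X0.000 Y0.000

Since the viewBox matches the mm dimensions, user units are millimetres directly. The only transform is the Y-flip y_m = 215.266 − y_svg.

Shape 1 is a rectangle drawn with `<path>`. Its stroke #008000 means engrave at S294, F2735. After flipping Y the toolpath is (54.790,129.257) → (128.056,129.257) → (128.056,97.256) → (54.790,97.256) → (54.790,129.257), returning to the start.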